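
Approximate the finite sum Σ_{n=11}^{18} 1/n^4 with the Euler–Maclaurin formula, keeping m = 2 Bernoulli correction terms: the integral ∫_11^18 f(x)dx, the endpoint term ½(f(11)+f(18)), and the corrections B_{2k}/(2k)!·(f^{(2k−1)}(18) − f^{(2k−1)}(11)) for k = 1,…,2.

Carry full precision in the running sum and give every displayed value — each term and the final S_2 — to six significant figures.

The integral term ∫_11^18 1/x^4 dx = 0.000193282.
Endpoint term: (f(11) + f(18))/2 = (6.83013e-05 + 9.52599e-06)/2 = 3.89137e-05.
Integral + boundary = 0.000232196.
Correction k=1: B_{2}/2! · (f^{(1)}(18) − f^{(1)}(11)) = 1/12 · (-2.11689e-06 − (-2.48369e-05)) = 1.89333e-06.
Partial sum through k=1: 0.000234089.
Correction k=2: B_{4}/4! · (f^{(3)}(18) − f^{(3)}(11)) = −1/720 · (-1.96008e-07 − (-6.15790e-06)) = -8.28040e-09.

S_2 ≈ 0.000234081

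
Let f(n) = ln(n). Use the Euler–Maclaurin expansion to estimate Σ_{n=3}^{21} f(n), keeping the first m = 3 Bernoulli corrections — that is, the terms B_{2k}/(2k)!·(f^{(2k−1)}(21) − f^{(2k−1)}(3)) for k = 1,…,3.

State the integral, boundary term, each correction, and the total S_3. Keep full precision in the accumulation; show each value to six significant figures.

The integral term ∫_3^21 ln(x) dx = 42.6391.
Endpoint term: (f(3) + f(21))/2 = (1.09861 + 3.04452)/2 = 2.07157.
So far: 44.7107.
k=1: B_{2}/(2)! × [f^{(1)}(21) − f^{(1)}(3)] = 1/12 × (0.0476190 − 0.333333) = -0.0238095.
Partial sum through k=1: 44.6869.
k=2: B_{4}/(4)! × [f^{(3)}(21) − f^{(3)}(3)] = −1/720 × (0.000215959 − 0.0740741) = 0.000102581.
Partial sum through k=2: 44.6870.
k=3: B_{6}/(6)! × [f^{(5)}(21) − f^{(5)}(3)] = 1/30240 × (5.87645e-06 − 0.0987654) = -3.26586e-06.

S_3 ≈ 44.6870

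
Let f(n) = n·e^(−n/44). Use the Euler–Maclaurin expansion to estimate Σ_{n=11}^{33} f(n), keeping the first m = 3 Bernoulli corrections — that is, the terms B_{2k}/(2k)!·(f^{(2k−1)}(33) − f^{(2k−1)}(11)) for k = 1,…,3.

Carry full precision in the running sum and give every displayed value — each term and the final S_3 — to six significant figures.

S_3 ≈ 296.359

∫_11^33 x·e^(−x/44) dx evaluates to 284.320.
Endpoint term: (f(11) + f(33))/2 = (8.56681 + 15.5881)/2 = 12.0775.
Running total after boundary: 296.397.
k=1: B_{2}/(2)! × [f^{(1)}(33) − f^{(1)}(11)] = 1/12 × (0.118092 − 0.584101) = -0.0388341.
After k=1: 296.359.
k=2: B_{4}/(4)! × [f^{(3)}(33) − f^{(3)}(11)] = −1/720 × (0.000548980 − 0.00110625) = 7.73988e-07.
After k=2: 296.359.
k=3: B_{6}/(6)! × [f^{(5)}(33) − f^{(5)}(11)] = 1/30240 × (5.35621e-07 − 9.86982e-07) = -1.49260e-11.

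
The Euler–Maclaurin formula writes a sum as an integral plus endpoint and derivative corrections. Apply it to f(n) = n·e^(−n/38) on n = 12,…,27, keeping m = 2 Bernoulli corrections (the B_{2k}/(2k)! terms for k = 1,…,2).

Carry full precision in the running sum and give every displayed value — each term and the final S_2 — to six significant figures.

S_2 ≈ 182.762

The integral term ∫_12^27 x·e^(−x/38) dx = 171.782.
½[f(12) + f(27)] = ½[8.75056 + 13.2674] = 11.0090.
Running total after boundary: 182.791.
Order-1 term: 1/12 · (0.142243 − 0.498935) = -0.0297243.
After k=1: 182.762.
Order-2 term: −1/720 · (0.000779096 − 0.00135551) = 8.00580e-07.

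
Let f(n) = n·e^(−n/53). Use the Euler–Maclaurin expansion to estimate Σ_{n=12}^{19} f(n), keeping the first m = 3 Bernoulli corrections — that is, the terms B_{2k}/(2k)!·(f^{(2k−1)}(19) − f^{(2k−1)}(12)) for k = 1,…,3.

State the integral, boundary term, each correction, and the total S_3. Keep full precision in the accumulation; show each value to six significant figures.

S_3 ≈ 92.0521

The integral term ∫_12^19 x·e^(−x/53) dx = 80.6438.
Endpoint term: (f(12) + f(19))/2 = (9.56864 + 13.2759)/2 = 11.4223.
Running total after boundary: 92.0661.
Correction k=1: B_{2}/2! · (f^{(1)}(19) − f^{(1)}(12)) = 1/12 · (0.448242 − 0.616847) = -0.0140504.
After k=1: 92.0521.
Correction k=2: B_{4}/4! · (f^{(3)}(19) − f^{(3)}(12)) = −1/720 · (0.000657067 − 0.000787334) = 1.80925e-07.
After k=2: 92.0521.
Correction k=3: B_{6}/6! · (f^{(5)}(19) − f^{(5)}(12)) = 1/30240 · (4.11022e-07 − 4.82403e-07) = -2.36049e-12.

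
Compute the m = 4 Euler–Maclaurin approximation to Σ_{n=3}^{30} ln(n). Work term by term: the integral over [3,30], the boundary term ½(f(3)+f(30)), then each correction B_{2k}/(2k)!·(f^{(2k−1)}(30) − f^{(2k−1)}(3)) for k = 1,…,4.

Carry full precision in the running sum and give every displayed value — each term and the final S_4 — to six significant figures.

The integral term ∫_3^30 ln(x) dx = 71.7401.
Endpoint term: (f(3) + f(30))/2 = (1.09861 + 3.40120)/2 = 2.24990.
Integral + boundary = 73.9900.
Correction k=1: B_{2}/2! · (f^{(1)}(30) − f^{(1)}(3)) = 1/12 · (0.0333333 − 0.333333) = -0.0250000.
After k=1: 73.9650.
Correction k=2: B_{4}/4! · (f^{(3)}(30) − f^{(3)}(3)) = −1/720 · (7.40741e-05 − 0.0740741) = 0.000102778.
After k=2: 73.9651.
Correction k=3: B_{6}/6! · (f^{(5)}(30) − f^{(5)}(3)) = 1/30240 · (9.87654e-07 − 0.0987654) = -3.26602e-06.
After k=3: 73.9651.
Correction k=4: B_{8}/8! · (f^{(7)}(30) − f^{(7)}(3)) = −1/1209600 · (3.29218e-08 − 0.329218) = 2.72171e-07.

S_4 ≈ 73.9651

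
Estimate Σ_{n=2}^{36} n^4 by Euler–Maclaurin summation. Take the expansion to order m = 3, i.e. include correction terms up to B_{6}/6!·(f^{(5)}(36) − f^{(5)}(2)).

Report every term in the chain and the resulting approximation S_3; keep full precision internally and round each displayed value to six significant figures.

The integral term ∫_2^36 x^4 dx = 1.20932e+07.
Boundary: ½(f(2) + f(36)) = ½(16.0000 + 1.67962e+06) = 839816.
So far: 1.29330e+07.
Correction k=1: B_{2}/2! · (f^{(1)}(36) − f^{(1)}(2)) = 1/12 · (186624 − 32.0000) = 15549.3.
After k=1: 1.29486e+07.
Correction k=2: B_{4}/4! · (f^{(3)}(36) − f^{(3)}(2)) = −1/720 · (864.000 − 48.0000) = -1.13333.
After k=2: 1.29486e+07.
Correction k=3: B_{6}/6! · (f^{(5)}(36) − f^{(5)}(2)) = 1/30240 · (0.00000 − 0.00000) = 0.00000.

S_3 ≈ 1.29486e+07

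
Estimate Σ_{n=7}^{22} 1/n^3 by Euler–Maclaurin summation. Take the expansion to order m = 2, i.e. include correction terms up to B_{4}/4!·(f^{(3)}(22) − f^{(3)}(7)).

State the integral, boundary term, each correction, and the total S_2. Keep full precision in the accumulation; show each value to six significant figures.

S_2 ≈ 0.0107781

The integral term ∫_7^22 1/x^3 dx = 0.00917102.
½[f(7) + f(22)] = ½[0.00291545 + 9.39144e-05] = 0.00150468.
Running total after boundary: 0.0106757.
Correction k=1: B_{2}/2! · (f^{(1)}(22) − f^{(1)}(7)) = 1/12 · (-1.28065e-05 − (-0.00124948)) = 0.000103056.
After k=1: 0.0107788.
Correction k=2: B_{4}/4! · (f^{(3)}(22) − f^{(3)}(7)) = −1/720 · (-5.29194e-07 − (-0.000509992)) = -7.07587e-07.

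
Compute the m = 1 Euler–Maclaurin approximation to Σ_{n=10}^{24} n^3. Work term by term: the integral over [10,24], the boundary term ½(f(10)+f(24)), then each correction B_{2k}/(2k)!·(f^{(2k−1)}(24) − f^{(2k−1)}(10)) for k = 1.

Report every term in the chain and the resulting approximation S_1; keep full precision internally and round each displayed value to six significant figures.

The integral term ∫_10^24 x^3 dx = 80444.0.
Boundary: ½(f(10) + f(24)) = ½(1000.00 + 13824.0) = 7412.00.
Integral + boundary = 87856.0.
Order-1 term: 1/12 · (1728.00 − 300.000) = 119.000.

S_1 ≈ 87975.0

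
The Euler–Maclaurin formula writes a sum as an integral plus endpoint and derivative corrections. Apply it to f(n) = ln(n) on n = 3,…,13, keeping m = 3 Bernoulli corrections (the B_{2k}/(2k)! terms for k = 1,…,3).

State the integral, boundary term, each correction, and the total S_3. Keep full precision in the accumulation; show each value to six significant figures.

S_3 ≈ 21.8590

Integral: ∫_3^13 ln(x) dx = 20.0485.
Endpoint term: (f(3) + f(13))/2 = (1.09861 + 2.56495)/2 = 1.83178.
Integral + boundary = 21.8803.
Correction k=1: B_{2}/2! · (f^{(1)}(13) − f^{(1)}(3)) = 1/12 · (0.0769231 − 0.333333) = -0.0213675.
Partial sum through k=1: 21.8589.
Correction k=2: B_{4}/4! · (f^{(3)}(13) − f^{(3)}(3)) = −1/720 · (0.000910332 − 0.0740741) = 0.000101616.
Partial sum through k=2: 21.8590.
Correction k=3: B_{6}/6! · (f^{(5)}(13) − f^{(5)}(3)) = 1/30240 · (6.46390e-05 − 0.0987654) = -3.26392e-06.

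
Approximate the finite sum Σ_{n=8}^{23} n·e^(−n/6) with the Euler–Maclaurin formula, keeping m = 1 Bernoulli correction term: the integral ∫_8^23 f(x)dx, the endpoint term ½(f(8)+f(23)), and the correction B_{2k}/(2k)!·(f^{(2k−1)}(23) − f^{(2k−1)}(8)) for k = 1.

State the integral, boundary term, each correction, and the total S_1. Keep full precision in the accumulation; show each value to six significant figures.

S_1 ≈ 19.6827

∫_8^23 x·e^(−x/6) dx evaluates to 18.3773.
Boundary: ½(f(8) + f(23)) = ½(2.10878 + 0.497660) = 1.30322.
Running total after boundary: 19.6805.
Correction k=1: B_{2}/2! · (f^{(1)}(23) − f^{(1)}(8)) = 1/12 · (-0.0613059 − (-0.0878657)) = 0.00221332.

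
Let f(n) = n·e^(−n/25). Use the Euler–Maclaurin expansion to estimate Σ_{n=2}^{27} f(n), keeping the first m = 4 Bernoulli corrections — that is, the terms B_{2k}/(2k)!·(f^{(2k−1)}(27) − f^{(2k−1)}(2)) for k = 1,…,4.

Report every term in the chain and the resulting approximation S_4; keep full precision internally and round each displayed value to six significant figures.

S_4 ≈ 187.064

Integral: ∫_2^27 x·e^(−x/25) dx = 181.629.
Endpoint term: (f(2) + f(27))/2 = (1.84623 + 9.16908)/2 = 5.50766.
Integral + boundary = 187.137.
Correction k=1: B_{2}/2! · (f^{(1)}(27) − f^{(1)}(2)) = 1/12 · (-0.0271676 − 0.849267) = -0.0730362.
Partial sum through k=1: 187.064.
Correction k=2: B_{4}/4! · (f^{(3)}(27) − f^{(3)}(2)) = −1/720 · (0.00104324 − 0.00431280) = 4.54106e-06.
Partial sum through k=2: 187.064.
Correction k=3: B_{6}/6! · (f^{(5)}(27) − f^{(5)}(2)) = 1/30240 · (3.40791e-06 − 1.16268e-05) = -2.71790e-10.
Partial sum through k=3: 187.064.
Correction k=4: B_{8}/8! · (f^{(7)}(27) − f^{(7)}(2)) = −1/1209600 · (8.23462e-09 − 2.61651e-08) = 1.48235e-14.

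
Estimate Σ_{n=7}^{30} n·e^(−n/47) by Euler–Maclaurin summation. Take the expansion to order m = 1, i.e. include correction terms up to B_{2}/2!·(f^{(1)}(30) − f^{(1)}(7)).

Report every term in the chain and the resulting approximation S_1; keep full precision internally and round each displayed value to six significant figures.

∫_7^30 x·e^(−x/47) dx evaluates to 275.280.
½[f(7) + f(30)] = ½[6.03137 + 15.8457] = 10.9385.
Integral + boundary = 286.218.
Order-1 term: 1/12 · (0.191048 − 0.733297) = -0.0451875.

S_1 ≈ 286.173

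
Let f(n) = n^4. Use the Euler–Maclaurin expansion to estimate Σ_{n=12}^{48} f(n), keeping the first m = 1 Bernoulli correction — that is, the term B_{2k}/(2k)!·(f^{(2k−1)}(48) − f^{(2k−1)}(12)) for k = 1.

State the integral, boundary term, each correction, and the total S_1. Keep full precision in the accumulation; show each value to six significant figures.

S_1 ≈ 5.36119e+07

Integral: ∫_12^48 x^4 dx = 5.09110e+07.
Endpoint term: (f(12) + f(48))/2 = (20736.0 + 5.30842e+06)/2 = 2.66458e+06.
So far: 5.35756e+07.
k=1: B_{2}/(2)! × [f^{(1)}(48) − f^{(1)}(12)] = 1/12 × (442368 − 6912.00) = 36288.0.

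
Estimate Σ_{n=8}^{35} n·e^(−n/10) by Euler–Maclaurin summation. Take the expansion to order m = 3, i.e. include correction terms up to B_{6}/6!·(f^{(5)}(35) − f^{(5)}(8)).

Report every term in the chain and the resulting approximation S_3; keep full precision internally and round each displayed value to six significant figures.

∫_8^35 x·e^(−x/10) dx evaluates to 67.2904.
½[f(8) + f(35)] = ½[3.59463 + 1.05691] = 2.32577.
Running total after boundary: 69.6162.
Correction k=1: B_{2}/2! · (f^{(1)}(35) − f^{(1)}(8)) = 1/12 · (-0.0754935 − 0.0898658) = -0.0137799.
Running total after k=1: 69.6024.
Correction k=2: B_{4}/4! · (f^{(3)}(35) − f^{(3)}(8)) = −1/720 · (-0.000150987 − 0.00988524) = 1.39392e-05.
Running total after k=2: 69.6024.
Correction k=3: B_{6}/6! · (f^{(5)}(35) − f^{(5)}(8)) = 1/30240 · (4.52961e-06 − 0.000188718) = -6.09089e-09.

S_3 ≈ 69.6024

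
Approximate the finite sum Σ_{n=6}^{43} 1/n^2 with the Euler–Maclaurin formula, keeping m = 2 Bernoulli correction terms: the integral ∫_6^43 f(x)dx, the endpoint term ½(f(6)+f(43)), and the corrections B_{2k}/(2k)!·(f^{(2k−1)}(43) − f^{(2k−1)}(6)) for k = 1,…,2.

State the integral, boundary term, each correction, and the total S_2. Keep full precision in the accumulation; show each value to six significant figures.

S_2 ≈ 0.158335

The integral term ∫_6^43 1/x^2 dx = 0.143411.
Endpoint term: (f(6) + f(43))/2 = (0.0277778 + 0.000540833)/2 = 0.0141593.
So far: 0.157570.
Correction k=1: B_{2}/2! · (f^{(1)}(43) − f^{(1)}(6)) = 1/12 · (-2.51550e-05 − (-0.00925926)) = 0.000769509.
After k=1: 0.158340.
Correction k=2: B_{4}/4! · (f^{(3)}(43) − f^{(3)}(6)) = −1/720 · (-1.63256e-07 − (-0.00308642)) = -4.28647e-06.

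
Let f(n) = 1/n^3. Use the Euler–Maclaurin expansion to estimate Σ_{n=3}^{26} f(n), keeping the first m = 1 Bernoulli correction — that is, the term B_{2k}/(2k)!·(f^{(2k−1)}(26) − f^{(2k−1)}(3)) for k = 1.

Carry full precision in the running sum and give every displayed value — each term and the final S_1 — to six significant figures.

Integral: ∫_3^26 1/x^3 dx = 0.0548159.
Boundary: ½(f(3) + f(26)) = ½(0.0370370 + 5.68958e-05) = 0.0185470.
Running total after boundary: 0.0733629.
k=1: B_{2}/(2)! × [f^{(1)}(26) − f^{(1)}(3)] = 1/12 × (-6.56490e-06 − (-0.0370370)) = 0.00308587.

S_1 ≈ 0.0764487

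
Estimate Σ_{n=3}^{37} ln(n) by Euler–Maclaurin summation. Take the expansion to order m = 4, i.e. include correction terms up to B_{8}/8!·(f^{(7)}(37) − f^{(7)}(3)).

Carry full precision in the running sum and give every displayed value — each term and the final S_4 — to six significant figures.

Integral: ∫_3^37 ln(x) dx = 96.3081.
½[f(3) + f(37)] = ½[1.09861 + 3.61092] = 2.35477.
Running total after boundary: 98.6629.
k=1: B_{2}/(2)! × [f^{(1)}(37) − f^{(1)}(3)] = 1/12 × (0.0270270 − 0.333333) = -0.0255255.
Partial sum through k=1: 98.6374.
k=2: B_{4}/(4)! × [f^{(3)}(37) − f^{(3)}(3)] = −1/720 × (3.94843e-05 − 0.0740741) = 0.000102826.
Partial sum through k=2: 98.6375.
k=3: B_{6}/(6)! × [f^{(5)}(37) − f^{(5)}(3)] = 1/30240 × (3.46101e-07 − 0.0987654) = -3.26604e-06.
Partial sum through k=3: 98.6375.
k=4: B_{8}/(8)! × [f^{(7)}(37) − f^{(7)}(3)] = −1/1209600 × (7.58439e-09 − 0.329218) = 2.72171e-07.

S_4 ≈ 98.6375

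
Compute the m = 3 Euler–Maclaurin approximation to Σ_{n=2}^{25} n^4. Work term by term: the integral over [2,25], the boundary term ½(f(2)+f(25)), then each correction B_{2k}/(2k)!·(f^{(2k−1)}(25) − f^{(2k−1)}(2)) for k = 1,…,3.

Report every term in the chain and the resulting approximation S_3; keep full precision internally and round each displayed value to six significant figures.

The integral term ∫_2^25 x^4 dx = 1.95312e+06.
Endpoint term: (f(2) + f(25))/2 = (16.0000 + 390625)/2 = 195320.
Integral + boundary = 2.14844e+06.
k=1: B_{2}/(2)! × [f^{(1)}(25) − f^{(1)}(2)] = 1/12 × (62500.0 − 32.0000) = 5205.67.
After k=1: 2.15364e+06.
k=2: B_{4}/(4)! × [f^{(3)}(25) − f^{(3)}(2)] = −1/720 × (600.000 − 48.0000) = -0.766667.
After k=2: 2.15364e+06.
k=3: B_{6}/(6)! × [f^{(5)}(25) − f^{(5)}(2)] = 1/30240 × (0.00000 − 0.00000) = 0.00000.

S_3 ≈ 2.15364e+06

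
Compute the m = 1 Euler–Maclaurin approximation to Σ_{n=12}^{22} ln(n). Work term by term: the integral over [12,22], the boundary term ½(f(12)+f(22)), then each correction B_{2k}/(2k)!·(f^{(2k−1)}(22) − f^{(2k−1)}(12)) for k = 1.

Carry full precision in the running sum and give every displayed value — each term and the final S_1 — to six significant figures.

Integral: ∫_12^22 ln(x) dx = 28.1841.
Endpoint term: (f(12) + f(22))/2 = (2.48491 + 3.09104)/2 = 2.78797.
So far: 30.9720.
Correction k=1: B_{2}/2! · (f^{(1)}(22) − f^{(1)}(12)) = 1/12 · (0.0454545 − 0.0833333) = -0.00315657.

S_1 ≈ 30.9689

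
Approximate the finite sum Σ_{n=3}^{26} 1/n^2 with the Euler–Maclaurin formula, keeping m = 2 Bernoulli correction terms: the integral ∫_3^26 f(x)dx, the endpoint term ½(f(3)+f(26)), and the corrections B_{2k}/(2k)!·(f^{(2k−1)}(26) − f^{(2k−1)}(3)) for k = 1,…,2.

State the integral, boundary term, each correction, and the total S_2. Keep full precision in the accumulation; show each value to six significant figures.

S_2 ≈ 0.357193

Integral: ∫_3^26 1/x^2 dx = 0.294872.
½[f(3) + f(26)] = ½[0.111111 + 0.00147929] = 0.0562952.
So far: 0.351167.
Correction k=1: B_{2}/2! · (f^{(1)}(26) − f^{(1)}(3)) = 1/12 · (-0.000113792 − (-0.0740741)) = 0.00616336.
Partial sum through k=1: 0.357330.
Correction k=2: B_{4}/4! · (f^{(3)}(26) − f^{(3)}(3)) = −1/720 · (-2.01997e-06 − (-0.0987654)) = -0.000137171.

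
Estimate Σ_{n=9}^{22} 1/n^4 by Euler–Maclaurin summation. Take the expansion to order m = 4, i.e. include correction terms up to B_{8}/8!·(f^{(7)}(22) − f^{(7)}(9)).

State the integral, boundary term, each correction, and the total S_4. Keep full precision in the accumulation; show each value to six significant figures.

The integral term ∫_9^22 1/x^4 dx = 0.000425943.
Endpoint term: (f(9) + f(22))/2 = (0.000152416 + 4.26883e-06)/2 = 7.83423e-05.
Running total after boundary: 0.000504285.
Correction k=1: B_{2}/2! · (f^{(1)}(22) − f^{(1)}(9)) = 1/12 · (-7.76152e-07 − (-6.77404e-05)) = 5.58035e-06.
After k=1: 0.000509865.
Correction k=2: B_{4}/4! · (f^{(3)}(22) − f^{(3)}(9)) = −1/720 · (-4.81086e-08 − (-2.50890e-05)) = -3.47790e-08.
After k=2: 0.000509830.
Correction k=3: B_{6}/6! · (f^{(5)}(22) − f^{(5)}(9)) = 1/30240 · (-5.56628e-09 − (-1.73455e-05)) = 5.73410e-10.
After k=3: 0.000509831.
Correction k=4: B_{8}/8! · (f^{(7)}(22) − f^{(7)}(9)) = −1/1209600 · (-1.03505e-09 − (-1.92728e-05)) = -1.59323e-11.

S_4 ≈ 0.000509831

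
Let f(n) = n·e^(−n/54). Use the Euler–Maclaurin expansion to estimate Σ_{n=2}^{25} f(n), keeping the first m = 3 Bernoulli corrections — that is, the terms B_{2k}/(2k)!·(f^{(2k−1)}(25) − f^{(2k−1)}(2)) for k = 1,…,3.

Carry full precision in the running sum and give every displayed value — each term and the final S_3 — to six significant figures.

Integral: ∫_2^25 x·e^(−x/54) dx = 228.960.
½[f(2) + f(25)] = ½[1.92728 + 15.7354] = 8.83134.
Running total after boundary: 237.792.
k=1: B_{2}/(2)! × [f^{(1)}(25) − f^{(1)}(2)] = 1/12 × (0.338020 − 0.927950) = -0.0491609.
Running total after k=1: 237.742.
k=2: B_{4}/(4)! × [f^{(3)}(25) − f^{(3)}(2)] = −1/720 × (0.000547617 − 0.000979160) = 5.99365e-07.
Running total after k=2: 237.742.
k=3: B_{6}/(6)! × [f^{(5)}(25) − f^{(5)}(2)] = 1/30240 × (3.35842e-07 − 5.62446e-07) = -7.49353e-12.

S_3 ≈ 237.742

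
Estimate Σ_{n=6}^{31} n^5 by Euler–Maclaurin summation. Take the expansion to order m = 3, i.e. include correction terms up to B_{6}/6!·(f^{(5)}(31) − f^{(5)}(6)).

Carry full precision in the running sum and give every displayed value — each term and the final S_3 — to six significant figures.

S_3 ≈ 1.62612e+08

Integral: ∫_6^31 x^5 dx = 1.47910e+08.
½[f(6) + f(31)] = ½[7776.00 + 2.86292e+07] = 1.43185e+07.
So far: 1.62228e+08.
Order-1 term: 1/12 · (4.61760e+06 − 6480.00) = 384260.
After k=1: 1.62612e+08.
Order-2 term: −1/720 · (57660.0 − 2160.00) = -77.0833.
After k=2: 1.62612e+08.
Order-3 term: 1/30240 · (120.000 − 120.000) = 0.00000.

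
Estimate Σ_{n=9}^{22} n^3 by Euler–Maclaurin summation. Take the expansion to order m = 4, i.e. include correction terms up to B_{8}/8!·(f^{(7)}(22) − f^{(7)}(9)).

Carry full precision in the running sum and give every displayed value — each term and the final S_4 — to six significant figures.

S_4 ≈ 62713.0

Integral: ∫_9^22 x^3 dx = 56923.8.
Boundary: ½(f(9) + f(22)) = ½(729.000 + 10648.0) = 5688.50.
Integral + boundary = 62612.2.
Order-1 term: 1/12 · (1452.00 − 243.000) = 100.750.
Running total after k=1: 62713.0.
Order-2 term: −1/720 · (6.00000 − 6.00000) = 0.00000.
Running total after k=2: 62713.0.
Order-3 term: 1/30240 · (0.00000 − 0.00000) = 0.00000.
Running total after k=3: 62713.0.
Order-4 term: −1/1209600 · (0.00000 − 0.00000) = 0.00000.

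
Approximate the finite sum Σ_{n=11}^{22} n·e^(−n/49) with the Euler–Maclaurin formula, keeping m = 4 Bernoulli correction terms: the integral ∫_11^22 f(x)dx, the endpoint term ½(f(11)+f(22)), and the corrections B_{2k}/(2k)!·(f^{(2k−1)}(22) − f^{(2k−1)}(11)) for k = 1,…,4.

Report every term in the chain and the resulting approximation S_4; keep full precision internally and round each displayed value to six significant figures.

S_4 ≈ 139.656

∫_11^22 x·e^(−x/49) dx evaluates to 128.263.
Boundary: ½(f(11) + f(22)) = ½(8.78816 + 14.0421) = 11.4152.
So far: 139.678.
k=1: B_{2}/(2)! × [f^{(1)}(22) − f^{(1)}(11)] = 1/12 × (0.351705 − 0.619574) = -0.0223224.
After k=1: 139.656.
k=2: B_{4}/(4)! × [f^{(3)}(22) − f^{(3)}(11)] = −1/720 × (0.000678160 − 0.000923541) = 3.40806e-07.
After k=2: 139.656.
k=3: B_{6}/(6)! × [f^{(5)}(22) − f^{(5)}(11)] = 1/30240 × (5.03889e-07 − 6.61821e-07) = -5.22262e-12.
After k=3: 139.656.
k=4: B_{8}/(8)! × [f^{(7)}(22) − f^{(7)}(11)] = −1/1209600 × (3.02095e-10 − 3.91085e-10) = 7.35698e-17.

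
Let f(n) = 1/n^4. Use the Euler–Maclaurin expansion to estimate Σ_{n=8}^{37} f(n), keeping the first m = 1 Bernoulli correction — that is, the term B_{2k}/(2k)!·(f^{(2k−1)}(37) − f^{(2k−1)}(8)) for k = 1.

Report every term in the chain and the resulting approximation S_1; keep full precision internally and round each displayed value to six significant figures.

S_1 ≈ 0.000776966

∫_8^37 1/x^4 dx evaluates to 0.000644461.
Boundary: ½(f(8) + f(37)) = ½(0.000244141 + 5.33572e-07) = 0.000122337.
Integral + boundary = 0.000766798.
Correction k=1: B_{2}/2! · (f^{(1)}(37) − f^{(1)}(8)) = 1/12 · (-5.76835e-08 − (-0.000122070)) = 1.01677e-05.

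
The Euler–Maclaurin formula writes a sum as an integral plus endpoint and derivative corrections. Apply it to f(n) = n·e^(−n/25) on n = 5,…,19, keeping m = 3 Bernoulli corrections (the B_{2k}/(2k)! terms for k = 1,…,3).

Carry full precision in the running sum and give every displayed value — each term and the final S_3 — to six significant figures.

∫_5^19 x·e^(−x/25) dx evaluates to 99.6150.
Endpoint term: (f(5) + f(19))/2 = (4.09365 + 8.88566)/2 = 6.48966.
So far: 106.105.
Correction k=1: B_{2}/2! · (f^{(1)}(19) − f^{(1)}(5)) = 1/12 · (0.112240 − 0.654985) = -0.0452287.
After k=1: 106.059.
Correction k=2: B_{4}/4! · (f^{(3)}(19) − f^{(3)}(5)) = −1/720 · (0.00167612 − 0.00366791) = 2.76639e-06.
After k=2: 106.059.
Correction k=3: B_{6}/6! · (f^{(5)}(19) − f^{(5)}(5)) = 1/30240 · (5.07624e-06 − 1.00606e-05) = -1.64826e-10.

S_3 ≈ 106.059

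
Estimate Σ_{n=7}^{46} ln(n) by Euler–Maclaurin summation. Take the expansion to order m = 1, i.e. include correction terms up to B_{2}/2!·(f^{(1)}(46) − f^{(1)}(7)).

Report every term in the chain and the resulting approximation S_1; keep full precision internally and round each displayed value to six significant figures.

The integral term ∫_7^46 ln(x) dx = 123.496.
½[f(7) + f(46)] = ½[1.94591 + 3.82864] = 2.88728.
Integral + boundary = 126.383.
Order-1 term: 1/12 · (0.0217391 − 0.142857) = -0.0100932.

S_1 ≈ 126.373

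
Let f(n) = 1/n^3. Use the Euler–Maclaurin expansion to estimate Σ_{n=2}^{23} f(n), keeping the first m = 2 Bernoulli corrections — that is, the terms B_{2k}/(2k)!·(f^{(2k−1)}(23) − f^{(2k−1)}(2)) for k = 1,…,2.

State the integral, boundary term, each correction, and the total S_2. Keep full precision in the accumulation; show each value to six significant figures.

S_2 ≈ 0.200918

Integral: ∫_2^23 1/x^3 dx = 0.124055.
½[f(2) + f(23)] = ½[0.125000 + 8.21895e-05] = 0.0625411.
So far: 0.186596.
Order-1 term: 1/12 · (-1.07204e-05 − (-0.187500)) = 0.0156241.
Running total after k=1: 0.202220.
Order-2 term: −1/720 · (-4.05307e-07 − (-0.937500)) = -0.00130208.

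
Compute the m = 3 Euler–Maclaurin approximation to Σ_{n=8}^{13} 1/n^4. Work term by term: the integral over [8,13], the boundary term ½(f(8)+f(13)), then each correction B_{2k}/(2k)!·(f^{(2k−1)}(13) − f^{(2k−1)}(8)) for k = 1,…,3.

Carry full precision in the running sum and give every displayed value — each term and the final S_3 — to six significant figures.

The integral term ∫_8^13 1/x^4 dx = 0.000499320.
Boundary: ½(f(8) + f(13)) = ½(0.000244141 + 3.50128e-05) = 0.000139577.
So far: 0.000638896.
k=1: B_{2}/(2)! × [f^{(1)}(13) − f^{(1)}(8)] = 1/12 × (-1.07732e-05 − (-0.000122070)) = 9.27476e-06.
After k=1: 0.000648171.
k=2: B_{4}/(4)! × [f^{(3)}(13) − f^{(3)}(8)] = −1/720 × (-1.91240e-06 − (-5.72205e-05)) = -7.68168e-08.
After k=2: 0.000648094.
k=3: B_{6}/(6)! × [f^{(5)}(13) − f^{(5)}(8)] = 1/30240 × (-6.33693e-07 − (-5.00679e-05)) = 1.63473e-09.

S_3 ≈ 0.000648096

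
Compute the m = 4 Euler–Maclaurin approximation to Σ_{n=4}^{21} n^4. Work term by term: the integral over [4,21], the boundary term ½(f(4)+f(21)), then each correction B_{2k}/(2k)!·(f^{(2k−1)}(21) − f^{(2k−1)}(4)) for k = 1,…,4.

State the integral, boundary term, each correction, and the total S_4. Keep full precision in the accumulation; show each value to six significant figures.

S_4 ≈ 917049

The integral term ∫_4^21 x^4 dx = 816615.
Endpoint term: (f(4) + f(21))/2 = (256.000 + 194481)/2 = 97368.5.
So far: 913984.
Order-1 term: 1/12 · (37044.0 − 256.000) = 3065.67.
After k=1: 917050.
Order-2 term: −1/720 · (504.000 − 96.0000) = -0.566667.
After k=2: 917049.
Order-3 term: 1/30240 · (0.00000 − 0.00000) = 0.00000.
After k=3: 917049.
Order-4 term: −1/1209600 · (0.00000 − 0.00000) = 0.00000.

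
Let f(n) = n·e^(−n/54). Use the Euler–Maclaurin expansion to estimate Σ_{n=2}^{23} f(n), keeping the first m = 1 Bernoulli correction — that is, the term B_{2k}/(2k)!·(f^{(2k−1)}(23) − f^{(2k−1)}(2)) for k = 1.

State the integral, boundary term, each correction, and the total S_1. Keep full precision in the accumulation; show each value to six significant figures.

∫_2^23 x·e^(−x/54) dx evaluates to 198.190.
½[f(2) + f(23)] = ½[1.92728 + 15.0228] = 8.47503.
So far: 206.665.
Order-1 term: 1/12 · (0.374965 − 0.927950) = -0.0460821.

S_1 ≈ 206.619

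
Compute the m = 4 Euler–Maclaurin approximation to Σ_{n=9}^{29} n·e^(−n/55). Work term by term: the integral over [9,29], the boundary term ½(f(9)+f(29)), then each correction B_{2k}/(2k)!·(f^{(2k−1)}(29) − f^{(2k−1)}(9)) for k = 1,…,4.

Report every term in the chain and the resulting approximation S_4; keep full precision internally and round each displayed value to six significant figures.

S_4 ≈ 274.220

Integral: ∫_9^29 x·e^(−x/55) dx = 261.877.
½[f(9) + f(29)] = ½[7.64146 + 17.1162] = 12.3788.
So far: 274.256.
k=1: B_{2}/(2)! × [f^{(1)}(29) − f^{(1)}(9)] = 1/12 × (0.279010 − 0.710115) = -0.0359255.
After k=1: 274.220.
k=2: B_{4}/(4)! × [f^{(3)}(29) − f^{(3)}(9)] = −1/720 × (0.000482458 − 0.000796105) = 4.35621e-07.
After k=2: 274.220.
k=3: B_{6}/(6)! × [f^{(5)}(29) − f^{(5)}(9)] = 1/30240 × (2.88490e-07 − 4.48747e-07) = -5.29953e-12.
After k=3: 274.220.
k=4: B_{8}/(8)! × [f^{(7)}(29) − f^{(7)}(9)] = −1/1209600 × (1.38013e-10 − 2.09692e-10) = 5.92589e-17.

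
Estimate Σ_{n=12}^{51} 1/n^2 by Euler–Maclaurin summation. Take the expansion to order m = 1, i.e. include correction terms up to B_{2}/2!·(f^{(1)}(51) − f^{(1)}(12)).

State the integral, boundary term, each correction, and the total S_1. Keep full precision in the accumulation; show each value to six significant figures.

S_1 ≈ 0.0674851

Integral: ∫_12^51 1/x^2 dx = 0.0637255.
Endpoint term: (f(12) + f(51))/2 = (0.00694444 + 0.000384468)/2 = 0.00366446.
So far: 0.0673899.
k=1: B_{2}/(2)! × [f^{(1)}(51) − f^{(1)}(12)] = 1/12 × (-1.50772e-05 − (-0.00115741)) = 9.51942e-05.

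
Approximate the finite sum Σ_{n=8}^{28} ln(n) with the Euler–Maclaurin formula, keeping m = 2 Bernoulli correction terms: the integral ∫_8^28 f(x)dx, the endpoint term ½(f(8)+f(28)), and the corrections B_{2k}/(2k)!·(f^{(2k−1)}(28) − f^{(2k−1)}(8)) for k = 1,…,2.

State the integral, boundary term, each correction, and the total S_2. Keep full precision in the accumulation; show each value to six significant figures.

S_2 ≈ 59.3646

The integral term ∫_8^28 ln(x) dx = 56.6662.
½[f(8) + f(28)] = ½[2.07944 + 3.33220] = 2.70582.
Running total after boundary: 59.3720.
k=1: B_{2}/(2)! × [f^{(1)}(28) − f^{(1)}(8)] = 1/12 × (0.0357143 − 0.125000) = -0.00744048.
Running total after k=1: 59.3646.
k=2: B_{4}/(4)! × [f^{(3)}(28) − f^{(3)}(8)] = −1/720 × (9.11079e-05 − 0.00390625) = 5.29881e-06.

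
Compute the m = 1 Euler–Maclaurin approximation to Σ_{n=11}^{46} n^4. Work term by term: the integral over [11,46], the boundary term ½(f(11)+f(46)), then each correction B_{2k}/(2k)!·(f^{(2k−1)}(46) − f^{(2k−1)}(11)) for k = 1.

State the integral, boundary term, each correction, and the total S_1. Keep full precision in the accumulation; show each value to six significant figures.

∫_11^46 x^4 dx evaluates to 4.11604e+07.
½[f(11) + f(46)] = ½[14641.0 + 4.47746e+06] = 2.24605e+06.
Integral + boundary = 4.34064e+07.
Correction k=1: B_{2}/2! · (f^{(1)}(46) − f^{(1)}(11)) = 1/12 · (389344 − 5324.00) = 32001.7.

S_1 ≈ 4.34384e+07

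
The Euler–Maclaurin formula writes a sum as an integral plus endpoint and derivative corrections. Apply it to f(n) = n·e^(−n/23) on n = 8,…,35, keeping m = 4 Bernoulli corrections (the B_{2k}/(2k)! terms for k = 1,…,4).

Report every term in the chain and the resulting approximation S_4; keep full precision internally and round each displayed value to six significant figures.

S_4 ≈ 218.879

∫_8^35 x·e^(−x/23) dx evaluates to 212.281.
Endpoint term: (f(8) + f(35))/2 = (5.64977 + 7.64161)/2 = 6.64569.
So far: 218.927.
Order-1 term: 1/12 · (-0.113912 − 0.460579) = -0.0478743.
Partial sum through k=1: 218.879.
Order-2 term: −1/720 · (0.000610116 − 0.00354069) = 4.07024e-06.
Partial sum through k=2: 218.879.
Order-3 term: 1/30240 · (2.71374e-06 − 1.17405e-05) = -2.98503e-10.
Partial sum through k=3: 218.879.
Order-4 term: −1/1209600 · (8.07965e-09 − 3.17349e-08) = 1.95563e-14.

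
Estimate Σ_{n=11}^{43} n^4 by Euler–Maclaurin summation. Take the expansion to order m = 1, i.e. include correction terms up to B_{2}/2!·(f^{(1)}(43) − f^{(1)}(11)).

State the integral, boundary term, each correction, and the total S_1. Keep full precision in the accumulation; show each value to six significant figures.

∫_11^43 x^4 dx evaluates to 2.93695e+07.
Boundary: ½(f(11) + f(43)) = ½(14641.0 + 3.41880e+06) = 1.71672e+06.
So far: 3.10862e+07.
Correction k=1: B_{2}/2! · (f^{(1)}(43) − f^{(1)}(11)) = 1/12 · (318028 − 5324.00) = 26058.7.

S_1 ≈ 3.11123e+07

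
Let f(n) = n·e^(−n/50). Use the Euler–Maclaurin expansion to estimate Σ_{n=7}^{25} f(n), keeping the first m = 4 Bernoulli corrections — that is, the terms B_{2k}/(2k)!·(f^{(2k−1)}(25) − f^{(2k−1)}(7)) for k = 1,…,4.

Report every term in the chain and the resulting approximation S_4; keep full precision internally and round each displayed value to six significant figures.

S_4 ≈ 213.768

The integral term ∫_7^25 x·e^(−x/50) dx = 203.181.
Boundary: ½(f(7) + f(25)) = ½(6.08551 + 15.1633) = 10.6244.
Running total after boundary: 213.805.
Order-1 term: 1/12 · (0.303265 − 0.747648) = -0.0370319.
Partial sum through k=1: 213.768.
Order-2 term: −1/720 · (0.000606531 − 0.000994546) = 5.38910e-07.
Partial sum through k=2: 213.768.
Order-3 term: 1/30240 · (4.36702e-07 − 6.76013e-07) = -7.91372e-12.
Partial sum through k=3: 213.768.
Order-4 term: −1/1209600 · (2.52317e-10 − 3.81683e-10) = 1.06950e-16.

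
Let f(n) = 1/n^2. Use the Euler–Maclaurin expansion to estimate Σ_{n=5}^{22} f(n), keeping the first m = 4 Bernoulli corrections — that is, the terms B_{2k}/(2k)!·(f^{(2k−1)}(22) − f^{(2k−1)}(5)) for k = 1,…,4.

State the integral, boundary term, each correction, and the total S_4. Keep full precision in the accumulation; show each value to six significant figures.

Integral: ∫_5^22 1/x^2 dx = 0.154545.
½[f(5) + f(22)] = ½[0.0400000 + 0.00206612] = 0.0210331.
So far: 0.175579.
k=1: B_{2}/(2)! × [f^{(1)}(22) − f^{(1)}(5)] = 1/12 × (-0.000187829 − (-0.0160000)) = 0.00131768.
Partial sum through k=1: 0.176896.
k=2: B_{4}/(4)! × [f^{(3)}(22) − f^{(3)}(5)] = −1/720 × (-4.65691e-06 − (-0.00768000)) = -1.06602e-05.
Partial sum through k=2: 0.176886.
k=3: B_{6}/(6)! × [f^{(5)}(22) − f^{(5)}(5)] = 1/30240 × (-2.88651e-07 − (-0.00921600)) = 3.04752e-07.
Partial sum through k=3: 0.176886.
k=4: B_{8}/(8)! × [f^{(7)}(22) − f^{(7)}(5)] = −1/1209600 × (-3.33977e-08 − (-0.0206438)) = -1.70666e-08.

S_4 ≈ 0.176886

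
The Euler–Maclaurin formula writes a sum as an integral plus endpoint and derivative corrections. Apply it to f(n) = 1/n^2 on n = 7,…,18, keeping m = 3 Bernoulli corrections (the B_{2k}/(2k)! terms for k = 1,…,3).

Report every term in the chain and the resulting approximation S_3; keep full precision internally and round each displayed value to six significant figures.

∫_7^18 1/x^2 dx evaluates to 0.0873016.
Endpoint term: (f(7) + f(18))/2 = (0.0204082 + 0.00308642)/2 = 0.0117473.
So far: 0.0990489.
Order-1 term: 1/12 · (-0.000342936 − (-0.00583090)) = 0.000457331.
Running total after k=1: 0.0995062.
Order-2 term: −1/720 · (-1.27013e-05 − (-0.00142798)) = -1.96566e-06.
Running total after k=2: 0.0995042.
Order-3 term: 1/30240 · (-1.17605e-06 − (-0.000874271)) = 2.88722e-08.

S_3 ≈ 0.0995043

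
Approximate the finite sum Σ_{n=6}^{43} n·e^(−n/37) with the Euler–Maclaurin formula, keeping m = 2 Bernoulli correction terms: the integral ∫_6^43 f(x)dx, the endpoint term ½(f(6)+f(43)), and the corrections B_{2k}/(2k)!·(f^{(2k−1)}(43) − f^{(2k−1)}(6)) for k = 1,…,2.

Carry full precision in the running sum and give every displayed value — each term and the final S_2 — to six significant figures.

S_2 ≈ 436.130

Integral: ∫_6^43 x·e^(−x/37) dx = 426.918.
½[f(6) + f(43)] = ½[5.10182 + 13.4508] = 9.27631.
Running total after boundary: 436.194.
k=1: B_{2}/(2)! × [f^{(1)}(43) − f^{(1)}(6)] = 1/12 × (-0.0507258 − 0.712416) = -0.0635952.
Partial sum through k=1: 436.130.
k=2: B_{4}/(4)! × [f^{(3)}(43) − f^{(3)}(6)] = −1/720 × (0.000419936 − 0.00176262) = 1.86483e-06.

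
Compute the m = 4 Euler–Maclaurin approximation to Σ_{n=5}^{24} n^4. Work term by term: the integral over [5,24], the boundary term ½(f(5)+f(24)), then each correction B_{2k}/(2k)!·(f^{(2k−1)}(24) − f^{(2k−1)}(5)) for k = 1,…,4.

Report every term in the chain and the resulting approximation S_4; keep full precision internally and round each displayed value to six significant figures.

∫_5^24 x^4 dx evaluates to 1.59190e+06.
½[f(5) + f(24)] = ½[625.000 + 331776] = 166200.
So far: 1.75810e+06.
Correction k=1: B_{2}/2! · (f^{(1)}(24) − f^{(1)}(5)) = 1/12 · (55296.0 − 500.000) = 4566.33.
Partial sum through k=1: 1.76267e+06.
Correction k=2: B_{4}/4! · (f^{(3)}(24) − f^{(3)}(5)) = −1/720 · (576.000 − 120.000) = -0.633333.
Partial sum through k=2: 1.76267e+06.
Correction k=3: B_{6}/6! · (f^{(5)}(24) − f^{(5)}(5)) = 1/30240 · (0.00000 − 0.00000) = 0.00000.
Partial sum through k=3: 1.76267e+06.
Correction k=4: B_{8}/8! · (f^{(7)}(24) − f^{(7)}(5)) = −1/1209600 · (0.00000 − 0.00000) = 0.00000.

S_4 ≈ 1.76267e+06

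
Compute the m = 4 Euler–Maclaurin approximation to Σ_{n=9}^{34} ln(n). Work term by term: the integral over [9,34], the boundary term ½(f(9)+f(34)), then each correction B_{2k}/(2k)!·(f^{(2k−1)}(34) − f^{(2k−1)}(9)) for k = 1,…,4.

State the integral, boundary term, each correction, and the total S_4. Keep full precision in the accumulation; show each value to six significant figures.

The integral term ∫_9^34 ln(x) dx = 75.1212.
½[f(9) + f(34)] = ½[2.19722 + 3.52636] = 2.86179.
Running total after boundary: 77.9830.
Correction k=1: B_{2}/2! · (f^{(1)}(34) − f^{(1)}(9)) = 1/12 · (0.0294118 − 0.111111) = -0.00680828.
After k=1: 77.9762.
Correction k=2: B_{4}/4! · (f^{(3)}(34) − f^{(3)}(9)) = −1/720 · (5.08854e-05 − 0.00274348) = 3.73972e-06.
After k=2: 77.9762.
Correction k=3: B_{6}/6! · (f^{(5)}(34) − f^{(5)}(9)) = 1/30240 · (5.28222e-07 − 0.000406442) = -1.34231e-08.
After k=3: 77.9762.
Correction k=4: B_{8}/8! · (f^{(7)}(34) − f^{(7)}(9)) = −1/1209600 · (1.37082e-08 − 0.000150534) = 1.24438e-10.

S_4 ≈ 77.9762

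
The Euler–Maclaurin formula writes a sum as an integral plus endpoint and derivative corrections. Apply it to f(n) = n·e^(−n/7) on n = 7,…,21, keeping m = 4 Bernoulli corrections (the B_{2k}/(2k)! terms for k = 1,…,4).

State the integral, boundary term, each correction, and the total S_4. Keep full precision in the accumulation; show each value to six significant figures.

The integral term ∫_7^21 x·e^(−x/7) dx = 26.2939.
½[f(7) + f(21)] = ½[2.57516 + 1.04553] = 1.81034.
So far: 28.1043.
Order-1 term: 1/12 · (-0.0995741 − 0.00000) = -0.00829784.
Running total after k=1: 28.0960.
Order-2 term: −1/720 · (0.00000 − 0.0150155) = 2.08548e-05.
Running total after k=2: 28.0960.
Order-3 term: 1/30240 · (4.14719e-05 − 0.000612877) = -1.88957e-08.
Running total after k=3: 28.0960.
Order-4 term: −1/1209600 · (1.69273e-06 − 1.87615e-05) = 1.41111e-11.

S_4 ≈ 28.0960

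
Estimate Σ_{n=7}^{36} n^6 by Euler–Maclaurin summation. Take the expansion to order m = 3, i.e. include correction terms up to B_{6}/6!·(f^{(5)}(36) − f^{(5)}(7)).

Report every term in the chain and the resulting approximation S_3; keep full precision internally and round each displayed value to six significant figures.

The integral term ∫_7^36 x^6 dx = 1.11948e+10.
Endpoint term: (f(7) + f(36))/2 = (117649 + 2.17678e+09)/2 = 1.08845e+09.
Running total after boundary: 1.22832e+10.
k=1: B_{2}/(2)! × [f^{(1)}(36) − f^{(1)}(7)] = 1/12 × (3.62797e+08 − 100842) = 3.02247e+07.
After k=1: 1.23134e+10.
k=2: B_{4}/(4)! × [f^{(3)}(36) − f^{(3)}(7)] = −1/720 × (5.59872e+06 − 41160.0) = -7718.83.
After k=2: 1.23134e+10.
k=3: B_{6}/(6)! × [f^{(5)}(36) − f^{(5)}(7)] = 1/30240 × (25920.0 − 5040.00) = 0.690476.

S_3 ≈ 1.23134e+10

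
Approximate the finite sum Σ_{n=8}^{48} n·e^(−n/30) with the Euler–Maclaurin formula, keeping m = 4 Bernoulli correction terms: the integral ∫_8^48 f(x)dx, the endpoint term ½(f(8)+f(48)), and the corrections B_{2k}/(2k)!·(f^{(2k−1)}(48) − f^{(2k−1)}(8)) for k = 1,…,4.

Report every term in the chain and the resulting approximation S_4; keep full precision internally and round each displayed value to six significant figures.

S_4 ≈ 408.573

Integral: ∫_8^48 x·e^(−x/30) dx = 400.720.
Endpoint term: (f(8) + f(48))/2 = (6.12743 + 9.69103)/2 = 7.90923.
So far: 408.630.
Correction k=1: B_{2}/2! · (f^{(1)}(48) − f^{(1)}(8)) = 1/12 · (-0.121138 − 0.561681) = -0.0569016.
Running total after k=1: 408.573.
Correction k=2: B_{4}/4! · (f^{(3)}(48) − f^{(3)}(8)) = −1/720 · (0.000314061 − 0.00232615) = 2.79457e-06.
Running total after k=2: 408.573.
Correction k=3: B_{6}/6! · (f^{(5)}(48) − f^{(5)}(8)) = 1/30240 · (8.47467e-07 − 4.47580e-06) = -1.19984e-10.
Running total after k=3: 408.573.
Correction k=4: B_{8}/8! · (f^{(7)}(48) − f^{(7)}(8)) = −1/1209600 · (1.49553e-09 − 7.07442e-09) = 4.61218e-15.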